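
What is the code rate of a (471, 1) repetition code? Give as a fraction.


Rate = k/n = 1/471

1/471


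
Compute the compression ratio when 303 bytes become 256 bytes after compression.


Ratio = original / compressed = 303 / 256 = 1.1836

1.1836


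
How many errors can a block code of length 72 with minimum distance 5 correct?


Correction capability = floor((d-1)/2) = floor((5-1)/2) = 2

2 errors


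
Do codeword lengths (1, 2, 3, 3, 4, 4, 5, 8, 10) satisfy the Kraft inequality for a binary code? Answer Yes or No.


Kraft sum = sum(2^(-l_i)) = 1.1611, need <= 1. Result: violated (a binary prefix-free code with these lengths cannot exist)

No


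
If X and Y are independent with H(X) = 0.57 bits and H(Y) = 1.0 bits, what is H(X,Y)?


For independent variables, H(X,Y) = H(X) + H(Y) = 0.57 + 1.0 = 1.57

1.57 bits


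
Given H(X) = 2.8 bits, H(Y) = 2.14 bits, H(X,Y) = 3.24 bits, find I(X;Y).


I(X;Y) = H(X) + H(Y) - H(X,Y) = 2.8 + 2.14 - 3.24 = 1.7

1.7 bits


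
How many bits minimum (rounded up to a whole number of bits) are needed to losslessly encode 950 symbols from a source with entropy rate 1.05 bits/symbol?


Minimum bits >= n * H = 950 * 1.05 = 997.5, rounded up to a whole number of bits = 998

998 bits


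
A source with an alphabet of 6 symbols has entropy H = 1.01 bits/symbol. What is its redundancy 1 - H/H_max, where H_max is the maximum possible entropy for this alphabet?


H_max = log2(K) = log2(6) = 2.585 bits/symbol. Redundancy = 1 - H/H_max = 1 - 1.01/2.585 = 1 - 0.3907 = 0.6093

0.6093


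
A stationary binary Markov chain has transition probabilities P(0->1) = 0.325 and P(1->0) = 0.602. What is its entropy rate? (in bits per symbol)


Stationary distribution: pi_0 = p10/(p01+p10) = 0.6494, pi_1 = 0.3506. Entropy rate H' = pi_0*H(p01) + pi_1*H(p10) = 0.6494*0.9097 + 0.3506*0.9698 = 0.9308

0.9308 bits/symbol


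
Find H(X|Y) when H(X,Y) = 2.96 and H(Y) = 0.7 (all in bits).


H(X|Y) = H(X,Y) - H(Y) = 2.96 - 0.7 = 2.26

2.26 bits


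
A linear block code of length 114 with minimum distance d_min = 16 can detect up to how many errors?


Detection capability = d_min - 1 = 16 - 1 = 15

15 errors


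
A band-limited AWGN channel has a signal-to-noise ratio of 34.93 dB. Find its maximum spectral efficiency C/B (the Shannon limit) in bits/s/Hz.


SNR_linear = 10^(34.93/10) = 3111.7163; C/B = log2(1 + SNR_linear) = log2(1 + 3111.7163) = 11.604

11.604 bits/s/Hz


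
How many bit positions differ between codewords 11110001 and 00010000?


Count differing positions: ^ ^ ^ . . . . ^ = 4 differences

4


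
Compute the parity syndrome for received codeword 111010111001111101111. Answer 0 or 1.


Syndrome = XOR of all bits = 1 XOR 1 XOR 1 XOR 0 XOR 1 XOR 0 XOR 1 XOR 1 XOR 1 XOR 0 XOR 0 XOR 1 XOR 1 XOR 1 XOR 1 XOR 1 XOR 0 XOR 1 XOR 1 XOR 1 XOR 1 = 0

0


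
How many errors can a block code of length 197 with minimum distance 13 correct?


Correction capability = floor((d-1)/2) = floor((13-1)/2) = 6

6 errors


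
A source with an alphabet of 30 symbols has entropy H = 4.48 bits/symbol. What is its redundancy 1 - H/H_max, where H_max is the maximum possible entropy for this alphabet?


H_max = log2(K) = log2(30) = 4.9069 bits/symbol. Redundancy = 1 - H/H_max = 1 - 4.48/4.9069 = 1 - 0.913 = 0.087

0.087


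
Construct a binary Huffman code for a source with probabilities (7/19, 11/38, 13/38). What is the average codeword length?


Huffman construction (repeatedly merge the two least-probable nodes; each merge adds 1 bit to every symbol beneath it): 11/38 + 13/38 = 12/19; 7/19 + 12/19 = 1. Resulting codeword lengths (in the order the probabilities were given): (1, 2, 2). L_avg = sum(p_i * l_i) = 7/19*1 + 11/38*2 + 13/38*2 = 31/19 = 1.6316

1.6316 bits


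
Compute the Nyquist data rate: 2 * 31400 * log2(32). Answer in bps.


Rate = 2 * B * log2(M) = 2 * 31400 * 5.0 = 314000.0

314000.0 bps


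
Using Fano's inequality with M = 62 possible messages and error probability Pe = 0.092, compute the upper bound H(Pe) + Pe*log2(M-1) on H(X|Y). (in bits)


H(Pe) = -Pe*log2(Pe) - (1-Pe)*log2(1-Pe) = -0.092*log2(0.092) - 0.908*log2(0.908) = 0.316684 + 0.126426 = 0.4431. Pe*log2(M-1) = 0.092*log2(61) = 0.545628. Bound = H(Pe) + Pe*log2(M-1) = 0.316684 + 0.126426 + 0.545628 = 0.9887

0.9887 bits


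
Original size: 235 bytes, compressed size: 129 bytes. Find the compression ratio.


Ratio = original / compressed = 235 / 129 = 1.8217

1.8217


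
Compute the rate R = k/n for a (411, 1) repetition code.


Rate = k/n = 1/411

1/411


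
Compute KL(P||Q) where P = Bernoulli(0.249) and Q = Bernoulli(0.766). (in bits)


KL = p*log2(p/q) + (1-p)*log2((1-p)/(1-q)) = 0.249*log2(0.249/0.766) + 0.751*log2(0.751/0.234) = 0.8597

0.8597 bits


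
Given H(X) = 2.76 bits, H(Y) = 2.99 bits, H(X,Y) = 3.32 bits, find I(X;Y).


I(X;Y) = H(X) + H(Y) - H(X,Y) = 2.76 + 2.99 - 3.32 = 2.43

2.43 bits


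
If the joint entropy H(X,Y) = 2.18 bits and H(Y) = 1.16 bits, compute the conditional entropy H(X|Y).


H(X|Y) = H(X,Y) - H(Y) = 2.18 - 1.16 = 1.02

1.02 bits


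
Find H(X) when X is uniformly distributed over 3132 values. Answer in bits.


H = log2(n) = log2(3132) = 11.6129

11.6129 bits


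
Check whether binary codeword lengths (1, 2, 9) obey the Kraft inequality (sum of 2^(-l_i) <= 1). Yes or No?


Kraft sum = sum(2^(-l_i)) = 0.752, need <= 1. Result: satisfied (a binary prefix-free code with these lengths exists)

Yes


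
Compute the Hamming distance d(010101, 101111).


Count differing positions: ^ ^ ^ . ^ . = 4 differences

4


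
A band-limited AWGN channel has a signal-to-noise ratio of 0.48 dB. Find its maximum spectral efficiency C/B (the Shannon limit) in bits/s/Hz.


SNR_linear = 10^(0.48/10) = 1.1169; C/B = log2(1 + SNR_linear) = log2(1 + 1.1169) = 1.0819

1.0819 bits/s/Hz


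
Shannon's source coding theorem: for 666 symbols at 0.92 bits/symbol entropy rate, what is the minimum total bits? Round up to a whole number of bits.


Minimum bits >= n * H = 666 * 0.92 = 612.72, rounded up to a whole number of bits = 613

613 bits


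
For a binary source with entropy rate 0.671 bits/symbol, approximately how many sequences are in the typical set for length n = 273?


log2|A_typical| = nH = 273 * 0.671 = 183.183, so |A_typical| ~ 2^183.183 = 1.392e+55

1.392e+55


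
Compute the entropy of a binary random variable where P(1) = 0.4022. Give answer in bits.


H = -p*log2(p) - (1-p)*log2(1-p). -0.4022*log2(0.4022) = 0.528497; -0.5978*log2(0.5978) = 0.443726. H = 0.528497 + 0.443726 = 0.9722

0.9722 bits


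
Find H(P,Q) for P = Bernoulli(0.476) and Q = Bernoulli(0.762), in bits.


H(P,Q) = -p*log2(q) - (1-p)*log2(1-q). -0.476*log2(0.762) = 0.186657; -0.524*log2(0.238) = 1.085186. H(P,Q) = 0.186657 + 1.085186 = 1.2718

1.2718 bits


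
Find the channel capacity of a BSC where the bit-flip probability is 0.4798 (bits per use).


H(p) = -p*log2(p) - (1-p)*log2(1-p) = -0.4798*log2(0.4798) - 0.5202*log2(0.5202) = 0.508346 + 0.490477 = 0.9988. C = 1 - H(p) = 1 - 0.9988 = 0.0012

0.0012 bits


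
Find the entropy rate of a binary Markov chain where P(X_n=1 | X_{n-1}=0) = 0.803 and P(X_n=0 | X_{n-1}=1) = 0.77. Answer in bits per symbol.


Stationary distribution: pi_0 = p10/(p01+p10) = 0.4895, pi_1 = 0.5105. Entropy rate H' = pi_0*H(p01) + pi_1*H(p10) = 0.4895*0.7159 + 0.5105*0.778 = 0.7476

0.7476 bits/symbol


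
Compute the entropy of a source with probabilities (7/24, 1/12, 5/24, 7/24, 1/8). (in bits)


H = -sum(p_i * log2(p_i)). Terms: -(7/24)*log2(7/24) = 0.518469; -(1/12)*log2(1/12) = 0.298747; -(5/24)*log2(5/24) = 0.471466; -(7/24)*log2(7/24) = 0.518469; -(1/8)*log2(1/8) = 0.375000. H = 0.518469 + 0.298747 + 0.471466 + 0.518469 + 0.375000 = 2.1822

2.1822 bits


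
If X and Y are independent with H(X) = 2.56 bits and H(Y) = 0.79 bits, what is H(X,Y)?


For independent variables, H(X,Y) = H(X) + H(Y) = 2.56 + 0.79 = 3.35

3.35 bits


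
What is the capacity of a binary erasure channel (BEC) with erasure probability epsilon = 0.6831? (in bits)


C = 1 - epsilon = 1 - 0.6831 = 0.3169

0.3169 bits


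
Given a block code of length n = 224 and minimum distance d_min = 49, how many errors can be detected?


Detection capability = d_min - 1 = 49 - 1 = 48

48 errors


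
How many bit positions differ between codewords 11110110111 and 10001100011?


Count differing positions: . ^ ^ ^ ^ . ^ . ^ . . = 6 differences

6


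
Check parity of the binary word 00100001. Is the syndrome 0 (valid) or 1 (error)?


Syndrome = XOR of all bits = 0 XOR 0 XOR 1 XOR 0 XOR 0 XOR 0 XOR 0 XOR 1 = 0

0


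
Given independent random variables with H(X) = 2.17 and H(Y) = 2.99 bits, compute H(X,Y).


For independent variables, H(X,Y) = H(X) + H(Y) = 2.17 + 2.99 = 5.16

5.16 bits


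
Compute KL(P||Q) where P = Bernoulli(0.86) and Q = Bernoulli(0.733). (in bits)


KL = p*log2(p/q) + (1-p)*log2((1-p)/(1-q)) = 0.86*log2(0.86/0.733) + 0.14*log2(0.14/0.267) = 0.0679

0.0679 bits


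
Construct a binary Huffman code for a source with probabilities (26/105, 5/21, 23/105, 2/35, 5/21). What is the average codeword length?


Huffman construction (repeatedly merge the two least-probable nodes; each merge adds 1 bit to every symbol beneath it): 2/35 + 23/105 = 29/105; 5/21 + 5/21 = 10/21; 26/105 + 29/105 = 11/21; 10/21 + 11/21 = 1. Resulting codeword lengths (in the order the probabilities were given): (2, 2, 3, 3, 2). L_avg = sum(p_i * l_i) = 26/105*2 + 5/21*2 + 23/105*3 + 2/35*3 + 5/21*2 = 239/105 = 2.2762

2.2762 bits


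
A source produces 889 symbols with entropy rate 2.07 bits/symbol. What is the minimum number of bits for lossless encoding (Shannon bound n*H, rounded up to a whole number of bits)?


Minimum bits >= n * H = 889 * 2.07 = 1840.23, rounded up to a whole number of bits = 1841

1841 bits


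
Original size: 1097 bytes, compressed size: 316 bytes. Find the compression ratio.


Ratio = original / compressed = 1097 / 316 = 3.4715

3.4715


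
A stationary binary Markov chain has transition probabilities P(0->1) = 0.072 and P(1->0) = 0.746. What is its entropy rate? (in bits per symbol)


Stationary distribution: pi_0 = p10/(p01+p10) = 0.912, pi_1 = 0.088. Entropy rate H' = pi_0*H(p01) + pi_1*H(p10) = 0.912*0.3733 + 0.088*0.8176 = 0.4124

0.4124 bits/symbol


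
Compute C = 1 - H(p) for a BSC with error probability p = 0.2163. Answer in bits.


H(p) = -p*log2(p) - (1-p)*log2(1-p) = -0.2163*log2(0.2163) - 0.7837*log2(0.7837) = 0.477784 + 0.275570 = 0.7534. C = 1 - H(p) = 1 - 0.7534 = 0.2466

0.2466 bits


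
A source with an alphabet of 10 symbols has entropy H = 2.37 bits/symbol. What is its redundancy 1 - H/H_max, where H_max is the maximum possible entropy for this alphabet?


H_max = log2(K) = log2(10) = 3.3219 bits/symbol. Redundancy = 1 - H/H_max = 1 - 2.37/3.3219 = 1 - 0.7134 = 0.2866

0.2866


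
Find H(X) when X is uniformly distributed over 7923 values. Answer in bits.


H = log2(n) = log2(7923) = 12.9518

12.9518 bits


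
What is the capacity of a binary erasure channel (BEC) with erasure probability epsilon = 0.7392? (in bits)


C = 1 - epsilon = 1 - 0.7392 = 0.2608

0.2608 bits


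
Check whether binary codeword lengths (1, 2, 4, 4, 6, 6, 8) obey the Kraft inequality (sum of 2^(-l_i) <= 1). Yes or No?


Kraft sum = sum(2^(-l_i)) = 0.9102, need <= 1. Result: satisfied (a binary prefix-free code with these lengths exists)

Yes


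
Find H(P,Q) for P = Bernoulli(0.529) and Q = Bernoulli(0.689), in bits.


H(P,Q) = -p*log2(q) - (1-p)*log2(1-q). -0.529*log2(0.689) = 0.284297; -0.471*log2(0.311) = 0.793641. H(P,Q) = 0.284297 + 0.793641 = 1.0779

1.0779 bits


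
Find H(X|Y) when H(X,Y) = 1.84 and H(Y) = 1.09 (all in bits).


H(X|Y) = H(X,Y) - H(Y) = 1.84 - 1.09 = 0.75

0.75 bits


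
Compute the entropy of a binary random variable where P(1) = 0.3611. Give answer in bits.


H = -p*log2(p) - (1-p)*log2(1-p). -0.3611*log2(0.3611) = 0.530647; -0.6389*log2(0.6389) = 0.412945. H = 0.530647 + 0.412945 = 0.9436

0.9436 bits


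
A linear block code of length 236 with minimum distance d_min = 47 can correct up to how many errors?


Correction capability = floor((d-1)/2) = floor((47-1)/2) = 23

23 errors


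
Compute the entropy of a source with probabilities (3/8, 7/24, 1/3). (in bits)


H = -sum(p_i * log2(p_i)). Terms: -(3/8)*log2(3/8) = 0.530639; -(7/24)*log2(7/24) = 0.518469; -(1/3)*log2(1/3) = 0.528321. H = 0.530639 + 0.518469 + 0.528321 = 1.5774

1.5774 bits


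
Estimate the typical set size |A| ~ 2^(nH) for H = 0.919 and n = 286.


log2|A_typical| = nH = 286 * 0.919 = 262.834, so |A_typical| ~ 2^262.834 = 1.321e+79

1.321e+79


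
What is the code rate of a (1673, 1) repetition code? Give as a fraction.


Rate = k/n = 1/1673

1/1673


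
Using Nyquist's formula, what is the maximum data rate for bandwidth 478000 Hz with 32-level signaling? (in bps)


Rate = 2 * B * log2(M) = 2 * 478000 * 5.0 = 4780000.0

4780000.0 bps


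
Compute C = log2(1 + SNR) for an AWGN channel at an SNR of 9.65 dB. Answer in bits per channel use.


SNR_linear = 10^(9.65/10) = 9.2257; C = log2(1 + SNR_linear) = log2(1 + 9.2257) = 3.3541

3.3541 bits/channel use


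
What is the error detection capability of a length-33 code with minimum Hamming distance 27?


Detection capability = d_min - 1 = 27 - 1 = 26

26 errors


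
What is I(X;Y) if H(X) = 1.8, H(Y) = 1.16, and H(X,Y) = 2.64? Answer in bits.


I(X;Y) = H(X) + H(Y) - H(X,Y) = 1.8 + 1.16 - 2.64 = 0.32

0.32 bits


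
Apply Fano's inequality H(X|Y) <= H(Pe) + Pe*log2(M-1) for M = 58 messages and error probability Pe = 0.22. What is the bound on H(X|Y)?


H(Pe) = -Pe*log2(Pe) - (1-Pe)*log2(1-Pe) = -0.22*log2(0.22) - 0.78*log2(0.78) = 0.480573 + 0.279594 = 0.7602. Pe*log2(M-1) = 0.22*log2(57) = 1.283236. Bound = H(Pe) + Pe*log2(M-1) = 0.480573 + 0.279594 + 1.283236 = 2.0434

2.0434 bits


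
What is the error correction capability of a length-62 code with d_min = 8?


Correction capability = floor((d-1)/2) = floor((8-1)/2) = 3

3 errors


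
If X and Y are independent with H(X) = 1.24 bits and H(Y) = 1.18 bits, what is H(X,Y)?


For independent variables, H(X,Y) = H(X) + H(Y) = 1.24 + 1.18 = 2.42

2.42 bits


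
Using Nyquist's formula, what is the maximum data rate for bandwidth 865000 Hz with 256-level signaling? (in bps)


Rate = 2 * B * log2(M) = 2 * 865000 * 8.0 = 13840000.0

13840000.0 bps


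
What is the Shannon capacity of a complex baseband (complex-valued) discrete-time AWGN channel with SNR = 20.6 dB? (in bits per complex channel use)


SNR_linear = 10^(20.6/10) = 114.8154; C = log2(1 + SNR_linear) = log2(1 + 114.8154) = 6.8557

6.8557 bits/channel use


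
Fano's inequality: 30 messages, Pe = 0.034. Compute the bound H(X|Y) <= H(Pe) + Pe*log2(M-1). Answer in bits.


H(Pe) = -Pe*log2(Pe) - (1-Pe)*log2(1-Pe) = -0.034*log2(0.034) - 0.966*log2(0.966) = 0.165863 + 0.048208 = 0.2141. Pe*log2(M-1) = 0.034*log2(29) = 0.165171. Bound = H(Pe) + Pe*log2(M-1) = 0.165863 + 0.048208 + 0.165171 = 0.3792

0.3792 bits


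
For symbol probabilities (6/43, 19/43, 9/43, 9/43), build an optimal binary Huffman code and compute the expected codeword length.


Huffman construction (repeatedly merge the two least-probable nodes; each merge adds 1 bit to every symbol beneath it): 6/43 + 9/43 = 15/43; 9/43 + 15/43 = 24/43; 19/43 + 24/43 = 1. Resulting codeword lengths (in the order the probabilities were given): (3, 1, 3, 2). L_avg = sum(p_i * l_i) = 6/43*3 + 19/43*1 + 9/43*3 + 9/43*2 = 82/43 = 1.907

1.907 bits


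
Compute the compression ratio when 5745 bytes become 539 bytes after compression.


Ratio = original / compressed = 5745 / 539 = 10.6586

10.6586


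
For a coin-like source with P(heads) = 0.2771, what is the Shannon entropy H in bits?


H = -p*log2(p) - (1-p)*log2(1-p). -0.2771*log2(0.2771) = 0.513057; -0.7229*log2(0.7229) = 0.338413. H = 0.513057 + 0.338413 = 0.8515

0.8515 bits


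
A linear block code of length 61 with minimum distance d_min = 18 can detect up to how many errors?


Detection capability = d_min - 1 = 18 - 1 = 17

17 errors


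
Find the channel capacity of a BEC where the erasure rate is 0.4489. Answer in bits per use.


C = 1 - epsilon = 1 - 0.4489 = 0.5511

0.5511 bits


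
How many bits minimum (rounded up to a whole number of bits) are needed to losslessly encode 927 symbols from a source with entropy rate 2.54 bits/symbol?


Minimum bits >= n * H = 927 * 2.54 = 2354.58, rounded up to a whole number of bits = 2355

2355 bits


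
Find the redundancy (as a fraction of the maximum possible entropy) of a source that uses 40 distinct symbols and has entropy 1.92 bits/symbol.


H_max = log2(K) = log2(40) = 5.3219 bits/symbol. Redundancy = 1 - H/H_max = 1 - 1.92/5.3219 = 1 - 0.3608 = 0.6392

0.6392


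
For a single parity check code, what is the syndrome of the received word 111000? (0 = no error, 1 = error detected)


Syndrome = XOR of all bits = 1 XOR 1 XOR 1 XOR 0 XOR 0 XOR 0 = 1

1


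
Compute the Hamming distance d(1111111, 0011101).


Count differing positions: ^ ^ . . . ^ . = 3 differences

3


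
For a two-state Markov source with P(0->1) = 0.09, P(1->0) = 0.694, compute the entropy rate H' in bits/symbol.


Stationary distribution: pi_0 = p10/(p01+p10) = 0.8852, pi_1 = 0.1148. Entropy rate H' = pi_0*H(p01) + pi_1*H(p10) = 0.8852*0.4365 + 0.1148*0.8885 = 0.4884

0.4884 bits/symbol


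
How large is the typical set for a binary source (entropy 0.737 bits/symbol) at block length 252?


log2|A_typical| = nH = 252 * 0.737 = 185.724, so |A_typical| ~ 2^185.724 = 8.100e+55

8.100e+55


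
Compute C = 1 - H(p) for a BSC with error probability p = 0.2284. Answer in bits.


H(p) = -p*log2(p) - (1-p)*log2(1-p) = -0.2284*log2(0.2284) - 0.7716*log2(0.7716) = 0.486575 + 0.288636 = 0.7752. C = 1 - H(p) = 1 - 0.7752 = 0.2248

0.2248 bits


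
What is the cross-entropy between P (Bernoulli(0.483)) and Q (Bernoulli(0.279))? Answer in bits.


H(P,Q) = -p*log2(q) - (1-p)*log2(1-q). -0.483*log2(0.279) = 0.889523; -0.517*log2(0.721) = 0.243987. H(P,Q) = 0.889523 + 0.243987 = 1.1335

1.1335 bits


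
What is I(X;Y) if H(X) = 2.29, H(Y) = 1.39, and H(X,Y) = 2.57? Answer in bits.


I(X;Y) = H(X) + H(Y) - H(X,Y) = 2.29 + 1.39 - 2.57 = 1.11

1.11 bits


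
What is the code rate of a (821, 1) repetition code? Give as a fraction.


Rate = k/n = 1/821

1/821


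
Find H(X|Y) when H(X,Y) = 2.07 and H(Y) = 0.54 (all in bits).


H(X|Y) = H(X,Y) - H(Y) = 2.07 - 0.54 = 1.53

1.53 bits


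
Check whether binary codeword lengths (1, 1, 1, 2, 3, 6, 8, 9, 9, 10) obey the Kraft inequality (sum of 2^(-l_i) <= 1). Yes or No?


Kraft sum = sum(2^(-l_i)) = 1.8994, need <= 1. Result: violated (a binary prefix-free code with these lengths cannot exist)

No


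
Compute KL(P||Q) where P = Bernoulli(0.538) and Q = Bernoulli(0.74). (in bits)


KL = p*log2(p/q) + (1-p)*log2((1-p)/(1-q)) = 0.538*log2(0.538/0.74) + 0.462*log2(0.462/0.26) = 0.1357

0.1357 bits


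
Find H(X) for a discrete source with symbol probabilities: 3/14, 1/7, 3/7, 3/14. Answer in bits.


H = -sum(p_i * log2(p_i)). Terms: -(3/14)*log2(3/14) = 0.476227; -(1/7)*log2(1/7) = 0.401051; -(3/7)*log2(3/7) = 0.523882; -(3/14)*log2(3/14) = 0.476227. H = 0.476227 + 0.401051 + 0.523882 + 0.476227 = 1.8774

1.8774 bits


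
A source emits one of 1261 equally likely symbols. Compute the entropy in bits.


H = log2(n) = log2(1261) = 10.3004

10.3004 bits


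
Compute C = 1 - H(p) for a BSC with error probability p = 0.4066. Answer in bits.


H(p) = -p*log2(p) - (1-p)*log2(1-p) = -0.4066*log2(0.4066) - 0.5934*log2(0.5934) = 0.527896 + 0.446785 = 0.9747. C = 1 - H(p) = 1 - 0.9747 = 0.0253

0.0253 bits


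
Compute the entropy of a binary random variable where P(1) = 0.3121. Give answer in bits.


H = -p*log2(p) - (1-p)*log2(1-p). -0.3121*log2(0.3121) = 0.524303; -0.6879*log2(0.6879) = 0.371280. H = 0.524303 + 0.371280 = 0.8956

0.8956 bits


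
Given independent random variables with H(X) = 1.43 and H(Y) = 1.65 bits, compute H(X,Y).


For independent variables, H(X,Y) = H(X) + H(Y) = 1.43 + 1.65 = 3.08

3.08 bits


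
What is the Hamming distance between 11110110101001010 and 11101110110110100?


Count differing positions: . . . ^ ^ . . . . ^ ^ ^ ^ ^ ^ ^ . = 9 differences

9


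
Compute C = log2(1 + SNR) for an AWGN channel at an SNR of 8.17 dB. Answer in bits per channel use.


SNR_linear = 10^(8.17/10) = 6.5615; C = log2(1 + SNR_linear) = log2(1 + 6.5615) = 2.9187

2.9187 bits/channel use


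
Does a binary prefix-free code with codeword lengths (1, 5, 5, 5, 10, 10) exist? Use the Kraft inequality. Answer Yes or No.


Kraft sum = sum(2^(-l_i)) = 0.5957, need <= 1. Result: satisfied (a binary prefix-free code with these lengths exists)

Yes


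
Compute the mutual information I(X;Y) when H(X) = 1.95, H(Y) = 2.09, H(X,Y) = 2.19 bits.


I(X;Y) = H(X) + H(Y) - H(X,Y) = 1.95 + 2.09 - 2.19 = 1.85

1.85 bits


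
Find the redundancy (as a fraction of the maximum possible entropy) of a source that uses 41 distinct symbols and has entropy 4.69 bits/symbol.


H_max = log2(K) = log2(41) = 5.3576 bits/symbol. Redundancy = 1 - H/H_max = 1 - 4.69/5.3576 = 1 - 0.8754 = 0.1246

0.1246


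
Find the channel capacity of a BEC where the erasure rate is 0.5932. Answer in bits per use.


C = 1 - epsilon = 1 - 0.5932 = 0.4068

0.4068 bits


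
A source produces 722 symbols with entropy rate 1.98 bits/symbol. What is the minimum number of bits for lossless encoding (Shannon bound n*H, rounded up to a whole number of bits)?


Minimum bits >= n * H = 722 * 1.98 = 1429.56, rounded up to a whole number of bits = 1430

1430 bits


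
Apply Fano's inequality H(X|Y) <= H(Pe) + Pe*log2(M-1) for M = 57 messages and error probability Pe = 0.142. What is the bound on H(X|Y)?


H(Pe) = -Pe*log2(Pe) - (1-Pe)*log2(1-Pe) = -0.142*log2(0.142) - 0.858*log2(0.858) = 0.399877 + 0.189575 = 0.5895. Pe*log2(M-1) = 0.142*log2(56) = 0.824644. Bound = H(Pe) + Pe*log2(M-1) = 0.399877 + 0.189575 + 0.824644 = 1.4141

1.4141 bits


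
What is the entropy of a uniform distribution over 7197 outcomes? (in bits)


H = log2(n) = log2(7197) = 12.8132

12.8132 bits


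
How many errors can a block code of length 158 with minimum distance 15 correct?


Correction capability = floor((d-1)/2) = floor((15-1)/2) = 7

7 errors


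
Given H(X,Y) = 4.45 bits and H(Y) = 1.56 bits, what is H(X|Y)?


H(X|Y) = H(X,Y) - H(Y) = 4.45 - 1.56 = 2.89

2.89 bits


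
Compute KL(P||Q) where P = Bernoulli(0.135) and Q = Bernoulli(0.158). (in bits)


KL = p*log2(p/q) + (1-p)*log2((1-p)/(1-q)) = 0.135*log2(0.135/0.158) + 0.865*log2(0.865/0.842) = 0.003

0.003 bits


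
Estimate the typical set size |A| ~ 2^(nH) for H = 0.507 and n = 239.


log2|A_typical| = nH = 239 * 0.507 = 121.173, so |A_typical| ~ 2^121.173 = 2.997e+36

2.997e+36


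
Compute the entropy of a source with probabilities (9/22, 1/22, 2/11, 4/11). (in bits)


H = -sum(p_i * log2(p_i)). Terms: -(9/22)*log2(9/22) = 0.527525; -(1/22)*log2(1/22) = 0.202701; -(2/11)*log2(2/11) = 0.447169; -(4/11)*log2(4/11) = 0.530702. H = 0.527525 + 0.202701 + 0.447169 + 0.530702 = 1.7081

1.7081 bits


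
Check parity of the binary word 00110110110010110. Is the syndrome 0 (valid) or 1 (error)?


Syndrome = XOR of all bits = 0 XOR 0 XOR 1 XOR 1 XOR 0 XOR 1 XOR 1 XOR 0 XOR 1 XOR 1 XOR 0 XOR 0 XOR 1 XOR 0 XOR 1 XOR 1 XOR 0 = 1

1


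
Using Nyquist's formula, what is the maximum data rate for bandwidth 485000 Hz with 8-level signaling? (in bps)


Rate = 2 * B * log2(M) = 2 * 485000 * 3.0 = 2910000.0

2910000.0 bps


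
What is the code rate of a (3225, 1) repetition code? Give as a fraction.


Rate = k/n = 1/3225

1/3225


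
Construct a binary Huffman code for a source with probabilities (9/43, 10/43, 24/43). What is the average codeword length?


Huffman construction (repeatedly merge the two least-probable nodes; each merge adds 1 bit to every symbol beneath it): 9/43 + 10/43 = 19/43; 19/43 + 24/43 = 1. Resulting codeword lengths (in the order the probabilities were given): (2, 2, 1). L_avg = sum(p_i * l_i) = 9/43*2 + 10/43*2 + 24/43*1 = 62/43 = 1.4419

1.4419 bits


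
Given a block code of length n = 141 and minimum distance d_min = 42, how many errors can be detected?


Detection capability = d_min - 1 = 42 - 1 = 41

41 errors


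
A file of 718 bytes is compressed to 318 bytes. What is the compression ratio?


Ratio = original / compressed = 718 / 318 = 2.2579

2.2579


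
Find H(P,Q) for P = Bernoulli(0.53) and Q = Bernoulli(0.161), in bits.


H(P,Q) = -p*log2(q) - (1-p)*log2(1-q). -0.53*log2(0.161) = 1.396480; -0.47*log2(0.839) = 0.119031. H(P,Q) = 1.396480 + 0.119031 = 1.5155

1.5155 bits


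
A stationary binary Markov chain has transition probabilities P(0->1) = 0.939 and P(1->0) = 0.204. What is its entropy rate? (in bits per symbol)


Stationary distribution: pi_0 = p10/(p01+p10) = 0.1785, pi_1 = 0.8215. Entropy rate H' = pi_0*H(p01) + pi_1*H(p10) = 0.1785*0.3314 + 0.8215*0.7299 = 0.6587

0.6587 bits/symbol


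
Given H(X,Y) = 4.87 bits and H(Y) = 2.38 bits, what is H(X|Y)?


H(X|Y) = H(X,Y) - H(Y) = 4.87 - 2.38 = 2.49

2.49 bits


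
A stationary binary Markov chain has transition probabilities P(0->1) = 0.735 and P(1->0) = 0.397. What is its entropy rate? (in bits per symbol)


Stationary distribution: pi_0 = p10/(p01+p10) = 0.3507, pi_1 = 0.6493. Entropy rate H' = pi_0*H(p01) + pi_1*H(p10) = 0.3507*0.8342 + 0.6493*0.9692 = 0.9218

0.9218 bits/symbol


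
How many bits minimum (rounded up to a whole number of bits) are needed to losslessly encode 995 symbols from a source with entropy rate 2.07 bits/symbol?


Minimum bits >= n * H = 995 * 2.07 = 2059.65, rounded up to a whole number of bits = 2060

2060 bits


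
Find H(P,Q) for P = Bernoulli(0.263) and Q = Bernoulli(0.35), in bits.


H(P,Q) = -p*log2(q) - (1-p)*log2(1-q). -0.263*log2(0.35) = 0.398333; -0.737*log2(0.65) = 0.458037. H(P,Q) = 0.398333 + 0.458037 = 0.8564

0.8564 bits


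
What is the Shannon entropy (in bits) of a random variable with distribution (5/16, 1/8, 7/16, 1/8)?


H = -sum(p_i * log2(p_i)). Terms: -(5/16)*log2(5/16) = 0.524397; -(1/8)*log2(1/8) = 0.375000; -(7/16)*log2(7/16) = 0.521782; -(1/8)*log2(1/8) = 0.375000. H = 0.524397 + 0.375000 + 0.521782 + 0.375000 = 1.7962

1.7962 bits


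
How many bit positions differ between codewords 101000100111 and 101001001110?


Count differing positions: . . . . . ^ ^ . ^ . . ^ = 4 differences

4


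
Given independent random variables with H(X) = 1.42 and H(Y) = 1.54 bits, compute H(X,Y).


For independent variables, H(X,Y) = H(X) + H(Y) = 1.42 + 1.54 = 2.96

2.96 bits


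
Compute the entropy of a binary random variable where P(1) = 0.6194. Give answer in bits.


H = -p*log2(p) - (1-p)*log2(1-p). -0.6194*log2(0.6194) = 0.428041; -0.3806*log2(0.3806) = 0.530424. H = 0.428041 + 0.530424 = 0.9585

0.9585 bits


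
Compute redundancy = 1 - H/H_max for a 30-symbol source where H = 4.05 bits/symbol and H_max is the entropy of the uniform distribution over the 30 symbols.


H_max = log2(K) = log2(30) = 4.9069 bits/symbol. Redundancy = 1 - H/H_max = 1 - 4.05/4.9069 = 1 - 0.8254 = 0.1746

0.1746


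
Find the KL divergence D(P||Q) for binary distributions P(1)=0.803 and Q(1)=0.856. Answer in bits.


KL = p*log2(p/q) + (1-p)*log2((1-p)/(1-q)) = 0.803*log2(0.803/0.856) + 0.197*log2(0.197/0.144) = 0.015

0.015 bits


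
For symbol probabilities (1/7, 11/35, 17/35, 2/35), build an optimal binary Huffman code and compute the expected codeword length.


Huffman construction (repeatedly merge the two least-probable nodes; each merge adds 1 bit to every symbol beneath it): 2/35 + 1/7 = 1/5; 1/5 + 11/35 = 18/35; 17/35 + 18/35 = 1. Resulting codeword lengths (in the order the probabilities were given): (3, 2, 1, 3). L_avg = sum(p_i * l_i) = 1/7*3 + 11/35*2 + 17/35*1 + 2/35*3 = 12/7 = 1.7143

1.7143 bits


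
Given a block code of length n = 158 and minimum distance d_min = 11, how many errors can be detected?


Detection capability = d_min - 1 = 11 - 1 = 10

10 errors


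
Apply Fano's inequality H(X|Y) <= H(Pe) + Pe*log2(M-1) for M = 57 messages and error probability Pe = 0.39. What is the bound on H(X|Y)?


H(Pe) = -Pe*log2(Pe) - (1-Pe)*log2(1-Pe) = -0.39*log2(0.39) - 0.61*log2(0.61) = 0.529797 + 0.435002 = 0.9648. Pe*log2(M-1) = 0.39*log2(56) = 2.264868. Bound = H(Pe) + Pe*log2(M-1) = 0.529797 + 0.435002 + 2.264868 = 3.2297

3.2297 bits


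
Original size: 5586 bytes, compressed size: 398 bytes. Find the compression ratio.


Ratio = original / compressed = 5586 / 398 = 14.0352

14.0352


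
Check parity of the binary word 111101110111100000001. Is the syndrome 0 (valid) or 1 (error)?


Syndrome = XOR of all bits = 1 XOR 1 XOR 1 XOR 1 XOR 0 XOR 1 XOR 1 XOR 1 XOR 0 XOR 1 XOR 1 XOR 1 XOR 1 XOR 0 XOR 0 XOR 0 XOR 0 XOR 0 XOR 0 XOR 0 XOR 1 = 0

0


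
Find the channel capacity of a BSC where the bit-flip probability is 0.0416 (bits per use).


H(p) = -p*log2(p) - (1-p)*log2(1-p) = -0.0416*log2(0.0416) - 0.9584*log2(0.9584) = 0.190831 + 0.058750 = 0.2496. C = 1 - H(p) = 1 - 0.2496 = 0.7504

0.7504 bits


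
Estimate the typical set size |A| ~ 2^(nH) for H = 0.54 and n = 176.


log2|A_typical| = nH = 176 * 0.54 = 95.04, so |A_typical| ~ 2^95.04 = 4.073e+28

4.073e+28


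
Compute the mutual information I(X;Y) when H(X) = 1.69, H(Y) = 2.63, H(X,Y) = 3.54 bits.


I(X;Y) = H(X) + H(Y) - H(X,Y) = 1.69 + 2.63 - 3.54 = 0.78

0.78 bits


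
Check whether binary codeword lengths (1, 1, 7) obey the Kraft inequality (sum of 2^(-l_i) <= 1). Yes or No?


Kraft sum = sum(2^(-l_i)) = 1.0078, need <= 1. Result: violated (a binary prefix-free code with these lengths cannot exist)

No


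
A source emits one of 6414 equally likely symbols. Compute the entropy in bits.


H = log2(n) = log2(6414) = 12.647

12.647 bits


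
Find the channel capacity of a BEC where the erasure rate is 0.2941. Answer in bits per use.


C = 1 - epsilon = 1 - 0.2941 = 0.7059

0.7059 bits


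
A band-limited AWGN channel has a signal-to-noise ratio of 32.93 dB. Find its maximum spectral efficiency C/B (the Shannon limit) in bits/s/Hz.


SNR_linear = 10^(32.93/10) = 1963.3603; C/B = log2(1 + SNR_linear) = log2(1 + 1963.3603) = 10.9398

10.9398 bits/s/Hz


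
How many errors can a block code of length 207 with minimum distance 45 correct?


Correction capability = floor((d-1)/2) = floor((45-1)/2) = 22

22 errors


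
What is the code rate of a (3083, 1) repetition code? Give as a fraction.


Rate = k/n = 1/3083

1/3083


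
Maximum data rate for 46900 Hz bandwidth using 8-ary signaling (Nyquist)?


Rate = 2 * B * log2(M) = 2 * 46900 * 3.0 = 281400.0

281400.0 bps


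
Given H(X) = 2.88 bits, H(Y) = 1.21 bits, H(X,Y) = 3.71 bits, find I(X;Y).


I(X;Y) = H(X) + H(Y) - H(X,Y) = 2.88 + 1.21 - 3.71 = 0.38

0.38 bits


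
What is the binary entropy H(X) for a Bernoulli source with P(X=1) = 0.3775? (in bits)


H = -p*log2(p) - (1-p)*log2(1-p). -0.3775*log2(0.3775) = 0.530558; -0.6225*log2(0.6225) = 0.425699. H = 0.530558 + 0.425699 = 0.9563

0.9563 bits


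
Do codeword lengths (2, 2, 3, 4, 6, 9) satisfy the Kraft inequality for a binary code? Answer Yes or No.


Kraft sum = sum(2^(-l_i)) = 0.7051, need <= 1. Result: satisfied (a binary prefix-free code with these lengths exists)

Yes


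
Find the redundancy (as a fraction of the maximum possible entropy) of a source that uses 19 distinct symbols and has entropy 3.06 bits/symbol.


H_max = log2(K) = log2(19) = 4.2479 bits/symbol. Redundancy = 1 - H/H_max = 1 - 3.06/4.2479 = 1 - 0.7204 = 0.2796

0.2796


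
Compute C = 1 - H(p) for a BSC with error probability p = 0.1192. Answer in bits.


H(p) = -p*log2(p) - (1-p)*log2(1-p) = -0.1192*log2(0.1192) - 0.8808*log2(0.8808) = 0.365770 + 0.161286 = 0.5271. C = 1 - H(p) = 1 - 0.5271 = 0.4729

0.4729 bits


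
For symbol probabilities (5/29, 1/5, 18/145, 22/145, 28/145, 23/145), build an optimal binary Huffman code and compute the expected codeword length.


Huffman construction (repeatedly merge the two least-probable nodes; each merge adds 1 bit to every symbol beneath it): 18/145 + 22/145 = 8/29; 23/145 + 5/29 = 48/145; 28/145 + 1/5 = 57/145; 8/29 + 48/145 = 88/145; 57/145 + 88/145 = 1. Resulting codeword lengths (in the order the probabilities were given): (3, 2, 3, 3, 2, 3). L_avg = sum(p_i * l_i) = 5/29*3 + 1/5*2 + 18/145*3 + 22/145*3 + 28/145*2 + 23/145*3 = 378/145 = 2.6069

2.6069 bits


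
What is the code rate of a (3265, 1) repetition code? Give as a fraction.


Rate = k/n = 1/3265

1/3265


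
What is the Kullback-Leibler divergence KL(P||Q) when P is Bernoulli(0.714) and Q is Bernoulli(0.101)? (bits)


KL = p*log2(p/q) + (1-p)*log2((1-p)/(1-q)) = 0.714*log2(0.714/0.101) + 0.286*log2(0.286/0.899) = 1.542

1.542 bits


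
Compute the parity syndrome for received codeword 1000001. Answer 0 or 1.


Syndrome = XOR of all bits = 1 XOR 0 XOR 0 XOR 0 XOR 0 XOR 0 XOR 1 = 0

0


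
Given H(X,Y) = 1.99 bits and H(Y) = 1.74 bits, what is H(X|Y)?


H(X|Y) = H(X,Y) - H(Y) = 1.99 - 1.74 = 0.25

0.25 bits


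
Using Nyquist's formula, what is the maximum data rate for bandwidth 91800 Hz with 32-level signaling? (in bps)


Rate = 2 * B * log2(M) = 2 * 91800 * 5.0 = 918000.0

918000.0 bps


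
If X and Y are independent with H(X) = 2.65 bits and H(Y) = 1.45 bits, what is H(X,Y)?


For independent variables, H(X,Y) = H(X) + H(Y) = 2.65 + 1.45 = 4.1

4.1 bits


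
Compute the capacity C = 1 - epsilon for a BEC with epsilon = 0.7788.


C = 1 - epsilon = 1 - 0.7788 = 0.2212

0.2212 bits


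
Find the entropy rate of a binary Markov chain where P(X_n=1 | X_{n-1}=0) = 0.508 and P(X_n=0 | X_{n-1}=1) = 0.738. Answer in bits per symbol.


Stationary distribution: pi_0 = p10/(p01+p10) = 0.5923, pi_1 = 0.4077. Entropy rate H' = pi_0*H(p01) + pi_1*H(p10) = 0.5923*0.9998 + 0.4077*0.8297 = 0.9305

0.9305 bits/symbol


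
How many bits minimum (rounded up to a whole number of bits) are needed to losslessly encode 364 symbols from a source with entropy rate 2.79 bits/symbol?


Minimum bits >= n * H = 364 * 2.79 = 1015.56, rounded up to a whole number of bits = 1016

1016 bits


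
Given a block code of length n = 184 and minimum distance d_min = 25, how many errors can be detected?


Detection capability = d_min - 1 = 25 - 1 = 24

24 errors


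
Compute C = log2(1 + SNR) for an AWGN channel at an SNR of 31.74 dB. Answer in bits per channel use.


SNR_linear = 10^(31.74/10) = 1492.7944; C = log2(1 + SNR_linear) = log2(1 + 1492.7944) = 10.5448

10.5448 bits/channel use


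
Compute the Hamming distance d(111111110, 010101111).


Count differing positions: ^ . ^ . ^ . . . ^ = 4 differences

4


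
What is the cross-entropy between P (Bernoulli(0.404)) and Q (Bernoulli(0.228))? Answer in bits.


H(P,Q) = -p*log2(q) - (1-p)*log2(1-q). -0.404*log2(0.228) = 0.861689; -0.596*log2(0.772) = 0.222503. H(P,Q) = 0.861689 + 0.222503 = 1.0842

1.0842 bits


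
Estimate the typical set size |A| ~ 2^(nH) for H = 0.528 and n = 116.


log2|A_typical| = nH = 116 * 0.528 = 61.248, so |A_typical| ~ 2^61.248 = 2.738e+18

2.738e+18


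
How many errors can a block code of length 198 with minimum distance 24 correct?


Correction capability = floor((d-1)/2) = floor((24-1)/2) = 11

11 errors


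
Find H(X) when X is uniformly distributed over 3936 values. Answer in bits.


H = log2(n) = log2(3936) = 11.9425

11.9425 bits


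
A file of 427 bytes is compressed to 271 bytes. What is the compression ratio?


Ratio = original / compressed = 427 / 271 = 1.5756

1.5756


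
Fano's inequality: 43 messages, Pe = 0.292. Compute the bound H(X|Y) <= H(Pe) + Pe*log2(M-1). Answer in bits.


H(Pe) = -Pe*log2(Pe) - (1-Pe)*log2(1-Pe) = -0.292*log2(0.292) - 0.708*log2(0.708) = 0.518580 + 0.352711 = 0.8713. Pe*log2(M-1) = 0.292*log2(42) = 1.574557. Bound = H(Pe) + Pe*log2(M-1) = 0.518580 + 0.352711 + 1.574557 = 2.4458

2.4458 bits


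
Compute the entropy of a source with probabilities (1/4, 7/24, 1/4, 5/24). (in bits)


H = -sum(p_i * log2(p_i)). Terms: -(1/4)*log2(1/4) = 0.500000; -(7/24)*log2(7/24) = 0.518469; -(1/4)*log2(1/4) = 0.500000; -(5/24)*log2(5/24) = 0.471466. H = 0.500000 + 0.518469 + 0.500000 + 0.471466 = 1.9899

1.9899 bits


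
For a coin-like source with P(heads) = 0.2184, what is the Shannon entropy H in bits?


H = -p*log2(p) - (1-p)*log2(1-p). -0.2184*log2(0.2184) = 0.479378; -0.7816*log2(0.7816) = 0.277857. H = 0.479378 + 0.277857 = 0.7572

0.7572 bits


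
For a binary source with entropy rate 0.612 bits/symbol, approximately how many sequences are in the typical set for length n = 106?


log2|A_typical| = nH = 106 * 0.612 = 64.872, so |A_typical| ~ 2^64.872 = 3.376e+19

3.376e+19


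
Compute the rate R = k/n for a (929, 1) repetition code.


Rate = k/n = 1/929

1/929


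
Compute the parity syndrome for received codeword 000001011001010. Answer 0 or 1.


Syndrome = XOR of all bits = 0 XOR 0 XOR 0 XOR 0 XOR 0 XOR 1 XOR 0 XOR 1 XOR 1 XOR 0 XOR 0 XOR 1 XOR 0 XOR 1 XOR 0 = 1

1


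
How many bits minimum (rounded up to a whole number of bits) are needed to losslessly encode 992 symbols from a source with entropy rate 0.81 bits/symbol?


Minimum bits >= n * H = 992 * 0.81 = 803.52, rounded up to a whole number of bits = 804

804 bits


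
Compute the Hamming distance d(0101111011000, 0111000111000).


Count differing positions: . . ^ . ^ ^ ^ ^ . . . . . = 5 differences

5


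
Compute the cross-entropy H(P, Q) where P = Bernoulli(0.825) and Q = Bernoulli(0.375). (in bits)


H(P,Q) = -p*log2(q) - (1-p)*log2(1-q). -0.825*log2(0.375) = 1.167406; -0.175*log2(0.625) = 0.118663. H(P,Q) = 1.167406 + 0.118663 = 1.2861

1.2861 bits


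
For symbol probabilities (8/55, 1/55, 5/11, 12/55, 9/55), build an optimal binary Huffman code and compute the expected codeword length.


Huffman construction (repeatedly merge the two least-probable nodes; each merge adds 1 bit to every symbol beneath it): 1/55 + 8/55 = 9/55; 9/55 + 9/55 = 18/55; 12/55 + 18/55 = 6/11; 5/11 + 6/11 = 1. Resulting codeword lengths (in the order the probabilities were given): (4, 4, 1, 2, 3). L_avg = sum(p_i * l_i) = 8/55*4 + 1/55*4 + 5/11*1 + 12/55*2 + 9/55*3 = 112/55 = 2.0364

2.0364 bits


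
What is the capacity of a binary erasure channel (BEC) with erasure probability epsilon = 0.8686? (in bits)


C = 1 - epsilon = 1 - 0.8686 = 0.1314

0.1314 bits


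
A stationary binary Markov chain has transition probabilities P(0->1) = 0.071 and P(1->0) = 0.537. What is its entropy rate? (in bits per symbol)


Stationary distribution: pi_0 = p10/(p01+p10) = 0.8832, pi_1 = 0.1168. Entropy rate H' = pi_0*H(p01) + pi_1*H(p10) = 0.8832*0.3696 + 0.1168*0.996 = 0.4428

0.4428 bits/symbol


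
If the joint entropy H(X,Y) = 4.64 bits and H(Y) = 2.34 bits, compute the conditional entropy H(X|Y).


H(X|Y) = H(X,Y) - H(Y) = 4.64 - 2.34 = 2.3

2.3 bits


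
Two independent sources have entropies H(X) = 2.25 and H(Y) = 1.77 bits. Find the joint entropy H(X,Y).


For independent variables, H(X,Y) = H(X) + H(Y) = 2.25 + 1.77 = 4.02

4.02 bits
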